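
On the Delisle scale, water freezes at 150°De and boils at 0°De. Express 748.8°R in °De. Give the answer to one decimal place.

-64.3°De

First in Celsius: (748.8 - 491.67) × 5/9 = 142.8500°C.
Linearly onto the Delisle scale: 150 + (142.8500 / 100) × (0 - 150) = -64.3°De.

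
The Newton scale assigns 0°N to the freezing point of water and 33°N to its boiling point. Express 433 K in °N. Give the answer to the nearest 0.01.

52.75°N

First in Celsius: 433 - 273.15 = 159.8500°C.
Linearly onto the Newton scale: 0 + (159.8500 / 100) × (33 - 0) = 52.75°N.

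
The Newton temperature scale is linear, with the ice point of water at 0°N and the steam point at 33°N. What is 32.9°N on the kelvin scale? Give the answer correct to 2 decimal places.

Linear interpolation between the fixed points: C = (32.9 - 0) × 100 / (33 - 0) = 99.6970°C.
Then 99.6970 + 273.15 = 372.85 K.

372.85 K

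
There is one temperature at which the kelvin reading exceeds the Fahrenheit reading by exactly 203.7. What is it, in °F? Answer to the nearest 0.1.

Let F be the Fahrenheit reading. The kelvin reading is K = 5/9·F + 255.372.
Require K - F = 203.7: (-4/9)·F + 255.372 = 203.7.
F = (203.7 - 255.372) / (-4/9) = 116.3.

116.3°F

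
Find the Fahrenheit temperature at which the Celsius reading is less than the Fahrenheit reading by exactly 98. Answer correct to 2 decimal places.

Let F be the Fahrenheit reading. The Celsius reading is C = 5/9·F - 17.7778.
Require C - F = -98: (-4/9)·F - 17.7778 = -98.
F = (-98 + 17.7778) / (-4/9) = 180.50.

180.50°F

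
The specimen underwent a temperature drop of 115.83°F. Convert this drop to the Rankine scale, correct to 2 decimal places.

Fahrenheit and Rankine degrees are the same size, so the interval is unchanged: 115.83.

115.83°R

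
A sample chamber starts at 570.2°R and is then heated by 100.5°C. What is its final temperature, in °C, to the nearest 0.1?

Initial temperature in Celsius: (570.2 - 491.67) × 5/9 = 43.6278°C.
Final Celsius temperature: 43.6278 + 100.5000 = 144.1278°C.

144.1°C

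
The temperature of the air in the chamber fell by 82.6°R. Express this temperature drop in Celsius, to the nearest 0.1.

45.9°C

An interval of 1°R corresponds to 5/9°C.
82.6 × 5/9 = 45.9.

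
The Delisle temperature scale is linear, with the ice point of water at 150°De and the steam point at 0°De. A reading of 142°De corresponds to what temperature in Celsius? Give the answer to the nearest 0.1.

5.3°C

Linear interpolation between the fixed points: C = (142 - 150) × 100 / (0 - 150) = 5.3333°C.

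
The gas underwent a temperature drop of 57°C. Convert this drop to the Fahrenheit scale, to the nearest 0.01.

For a temperature interval the offset drops out; only the factor 1.8 applies.
57 × 1.8 = 102.60.

102.60°F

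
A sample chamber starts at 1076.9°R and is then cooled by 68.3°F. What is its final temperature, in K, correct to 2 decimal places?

560.33 K

Initial temperature in Celsius: (1076.9 - 491.67) × 5/9 = 325.1278°C.
The 68.3°F change is an interval, so only the factor 5/9 applies: -68.3 × 5/9 = -37.9444°C.
Final Celsius temperature: 325.1278 - 37.9444 = 287.1833°C.
In kelvin: 287.1833 + 273.15 = 560.33 K.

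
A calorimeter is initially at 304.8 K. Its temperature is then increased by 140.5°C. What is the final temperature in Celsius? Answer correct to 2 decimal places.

172.15°C

Initial temperature in Celsius: 304.8 - 273.15 = 31.6500°C.
Final Celsius temperature: 31.6500 + 140.5000 = 172.1500°C.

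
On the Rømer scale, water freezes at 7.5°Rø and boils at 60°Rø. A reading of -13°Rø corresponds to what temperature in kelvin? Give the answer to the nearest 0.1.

Linear interpolation between the fixed points: C = (-13 - 7.5) × 100 / (60 - 7.5) = -39.0476°C.
Then -39.0476 + 273.15 = 234.1 K.

234.1 K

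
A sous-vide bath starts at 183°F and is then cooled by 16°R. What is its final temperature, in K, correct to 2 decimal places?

Initial temperature in Celsius: (183 - 32) × 5/9 = 83.8889°C.
The 16°R change is an interval, so only the factor 5/9 applies: -16 × 5/9 = -8.8889°C.
Final Celsius temperature: 83.8889 - 8.8889 = 75.0000°C.
In kelvin: 75.0000 + 273.15 = 348.15 K.

348.15 K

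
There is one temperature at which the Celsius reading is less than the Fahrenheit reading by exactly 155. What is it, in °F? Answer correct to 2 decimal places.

Let F be the Fahrenheit reading. The Celsius reading is C = 5/9·F - 17.7778.
Require C - F = -155: (-4/9)·F - 17.7778 = -155.
F = (-155 + 17.7778) / (-4/9) = 308.75.

308.75°F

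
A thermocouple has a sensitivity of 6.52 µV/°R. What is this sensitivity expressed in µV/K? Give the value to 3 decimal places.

Since only a temperature interval is involved, the additive offset between the scales drops out.
A change of 1 K is a change of 1.8°R, so per K the value is 6.52 × 1.8 = 11.736.

11.736 µV/K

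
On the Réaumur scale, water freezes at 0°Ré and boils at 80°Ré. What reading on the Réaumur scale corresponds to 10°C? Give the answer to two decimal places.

Linearly onto the Réaumur scale: 0 + (10.0000 / 100) × (80 - 0) = 8.00°Ré.

8.00°Ré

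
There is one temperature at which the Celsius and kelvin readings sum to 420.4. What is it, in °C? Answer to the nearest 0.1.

Let C be the Celsius reading. The kelvin reading is K = 1·C + 273.15.
Require C + K = 420.4: (2)·C + 273.15 = 420.4.
C = (420.4 - 273.15) / (2) = 73.6.

73.6°C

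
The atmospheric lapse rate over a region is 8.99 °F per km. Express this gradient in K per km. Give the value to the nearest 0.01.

Since only a temperature interval is involved, the additive offset between the scales drops out.
A change of 1°F is a change of 5/9 K, so 8.99 × 5/9 = 4.99.

4.99 K/km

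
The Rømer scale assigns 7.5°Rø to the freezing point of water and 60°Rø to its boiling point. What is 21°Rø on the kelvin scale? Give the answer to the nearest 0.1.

298.9 K

Linear interpolation between the fixed points: C = (21 - 7.5) × 100 / (60 - 7.5) = 25.7143°C.
Then 25.7143 + 273.15 = 298.9 K.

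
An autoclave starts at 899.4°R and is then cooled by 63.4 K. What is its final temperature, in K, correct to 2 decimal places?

Initial temperature in Celsius: (899.4 - 491.67) × 5/9 = 226.5167°C.
The 63.4 K change is an interval; Kelvin and Celsius degrees are the same size, so ΔC = -63.4°C.
Final Celsius temperature: 226.5167 - 63.4000 = 163.1167°C.
In kelvin: 163.1167 + 273.15 = 436.27 K.

436.27 K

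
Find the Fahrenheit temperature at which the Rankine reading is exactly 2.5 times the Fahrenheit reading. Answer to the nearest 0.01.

306.45°F

Let F be the Fahrenheit reading. The Rankine reading is R = 1·F + 459.67.
Require R = 2.5·F: 1·F + 459.67 = 2.5·F.
(-1.5)·F = -459.67  ⇒  F = 306.45.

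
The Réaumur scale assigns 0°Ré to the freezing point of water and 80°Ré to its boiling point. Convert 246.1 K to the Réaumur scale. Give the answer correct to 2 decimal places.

First in Celsius: 246.1 - 273.15 = -27.0500°C.
Linearly onto the Réaumur scale: 0 + (-27.0500 / 100) × (80 - 0) = -21.64°Ré.

-21.64°Ré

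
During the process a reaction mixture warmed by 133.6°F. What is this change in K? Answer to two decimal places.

74.22 K

For a temperature interval the offset drops out; only the factor 5/9 applies.
133.6 × 5/9 = 74.22.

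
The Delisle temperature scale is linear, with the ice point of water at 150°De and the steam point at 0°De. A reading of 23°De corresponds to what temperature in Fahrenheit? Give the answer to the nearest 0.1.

Linear interpolation between the fixed points: C = (23 - 150) × 100 / (0 - 150) = 84.6667°C.
Then 84.6667 × 1.8 + 32 = 184.4°F.

184.4°F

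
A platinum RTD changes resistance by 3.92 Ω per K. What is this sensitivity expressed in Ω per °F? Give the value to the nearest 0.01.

2.18 Ω per °F

Since only a temperature interval is involved, the additive offset between the scales drops out.
A change of 1°F is a change of 5/9 K, so per °F the value is 3.92 × 5/9 = 2.18.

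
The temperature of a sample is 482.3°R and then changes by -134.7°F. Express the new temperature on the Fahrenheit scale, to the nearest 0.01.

-112.07°F

Initial temperature in Celsius: (482.3 - 491.67) × 5/9 = -5.2056°C.
The 134.7°F change is an interval, so only the factor 5/9 applies: -134.7 × 5/9 = -74.8333°C.
Final Celsius temperature: -5.2056 - 74.8333 = -80.0389°C.
In Fahrenheit: -80.0389 × 1.8 + 32 = -112.07°F.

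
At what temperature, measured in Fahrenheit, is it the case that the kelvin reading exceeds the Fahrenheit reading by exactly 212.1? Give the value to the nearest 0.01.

97.36°F

Let F be the Fahrenheit reading. The kelvin reading is K = 5/9·F + 255.372.
Require K - F = 212.1: (-4/9)·F + 255.372 = 212.1.
F = (212.1 - 255.372) / (-4/9) = 97.36.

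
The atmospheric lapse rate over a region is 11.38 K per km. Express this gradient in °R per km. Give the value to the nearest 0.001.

Since only a temperature interval is involved, the additive offset between the scales drops out.
A change of 1 K is a change of 1.8°R, so 11.38 × 1.8 = 20.484.

20.484 °R/km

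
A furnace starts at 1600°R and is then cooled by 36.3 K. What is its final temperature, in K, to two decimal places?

852.59 K

Initial temperature in Celsius: (1600 - 491.67) × 5/9 = 615.7389°C.
The 36.3 K change is an interval; Kelvin and Celsius degrees are the same size, so ΔC = -36.3°C.
Final Celsius temperature: 615.7389 - 36.3000 = 579.4389°C.
In kelvin: 579.4389 + 273.15 = 852.59 K.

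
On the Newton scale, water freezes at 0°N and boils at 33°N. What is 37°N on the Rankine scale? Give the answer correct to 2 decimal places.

Linear interpolation between the fixed points: C = (37 - 0) × 100 / (33 - 0) = 112.1212°C.
Then 112.1212 × 1.8 + 491.67 = 693.49°R.

693.49°R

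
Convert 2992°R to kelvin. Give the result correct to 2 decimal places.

1662.22 K

In Celsius: (2992 - 491.67) × 5/9 = 1389.0722°C.
In kelvin: 1389.0722 + 273.15 = 1662.22 K.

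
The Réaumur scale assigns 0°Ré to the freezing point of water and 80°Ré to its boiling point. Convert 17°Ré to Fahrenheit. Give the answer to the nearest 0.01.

Linear interpolation between the fixed points: C = (17 - 0) × 100 / (80 - 0) = 21.2500°C.
Then 21.2500 × 1.8 + 32 = 70.25°F.

70.25°F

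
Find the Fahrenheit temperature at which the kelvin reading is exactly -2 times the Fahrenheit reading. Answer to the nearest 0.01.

Let F be the Fahrenheit reading. The kelvin reading is K = 5/9·F + 255.372.
Require K = -2·F: 5/9·F + 255.372 = -2·F.
(23/9)·F = -255.372  ⇒  F = -99.93.

-99.93°F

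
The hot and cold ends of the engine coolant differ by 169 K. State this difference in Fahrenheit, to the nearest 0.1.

304.2°F

An interval of 1 K corresponds to 1.8°F.
169 × 1.8 = 304.2.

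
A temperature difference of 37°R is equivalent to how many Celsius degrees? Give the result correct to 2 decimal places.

Only the scale ratio 5/9 matters for a change in temperature.
37 × 5/9 = 20.56.

20.56°C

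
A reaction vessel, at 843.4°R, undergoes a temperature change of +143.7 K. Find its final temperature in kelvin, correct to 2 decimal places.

612.26 K

Initial temperature in Celsius: (843.4 - 491.67) × 5/9 = 195.4056°C.
The 143.7 K change is an interval; Kelvin and Celsius degrees are the same size, so ΔC = +143.7°C.
Final Celsius temperature: 195.4056 + 143.7000 = 339.1056°C.
In kelvin: 339.1056 + 273.15 = 612.26 K.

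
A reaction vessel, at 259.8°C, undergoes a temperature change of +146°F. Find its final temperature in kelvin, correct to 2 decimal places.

614.06 K

The 146°F change is an interval, so only the factor 5/9 applies: +146 × 5/9 = +81.1111°C.
Final Celsius temperature: 259.8000 + 81.1111 = 340.9111°C.
In kelvin: 340.9111 + 273.15 = 614.06 K.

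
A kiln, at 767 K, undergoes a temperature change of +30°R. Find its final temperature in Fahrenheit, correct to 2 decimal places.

950.93°F

Initial temperature in Celsius: 767 - 273.15 = 493.8500°C.
The 30°R change is an interval, so only the factor 5/9 applies: +30 × 5/9 = +16.6667°C.
Final Celsius temperature: 493.8500 + 16.6667 = 510.5167°C.
In Fahrenheit: 510.5167 × 1.8 + 32 = 950.93°F.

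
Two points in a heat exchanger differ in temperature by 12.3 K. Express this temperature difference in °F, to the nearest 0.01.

An interval of 1 K corresponds to 1.8°F.
12.3 × 1.8 = 22.14.

22.14°F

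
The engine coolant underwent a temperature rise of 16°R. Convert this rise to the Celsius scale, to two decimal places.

8.89°C

An interval of 1°R corresponds to 5/9°C.
16 × 5/9 = 8.89.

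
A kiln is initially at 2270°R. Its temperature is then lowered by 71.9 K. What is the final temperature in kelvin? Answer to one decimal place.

Initial temperature in Celsius: (2270 - 491.67) × 5/9 = 987.9611°C.
The 71.9 K change is an interval; Kelvin and Celsius degrees are the same size, so ΔC = -71.9°C.
Final Celsius temperature: 987.9611 - 71.9000 = 916.0611°C.
In kelvin: 916.0611 + 273.15 = 1189.2 K.

1189.2 K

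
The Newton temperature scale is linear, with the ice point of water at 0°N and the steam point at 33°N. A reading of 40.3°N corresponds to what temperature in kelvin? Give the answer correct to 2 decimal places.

395.27 K

Linear interpolation between the fixed points: C = (40.3 - 0) × 100 / (33 - 0) = 122.1212°C.
Then 122.1212 + 273.15 = 395.27 K.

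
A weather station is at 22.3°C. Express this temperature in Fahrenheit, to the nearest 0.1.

In Fahrenheit: 22.3000 × 1.8 + 32 = 72.1°F.

72.1°F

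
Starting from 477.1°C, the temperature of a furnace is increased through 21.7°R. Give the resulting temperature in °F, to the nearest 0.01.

The 21.7°R change is an interval, so only the factor 5/9 applies: +21.7 × 5/9 = +12.0556°C.
Final Celsius temperature: 477.1000 + 12.0556 = 489.1556°C.
In Fahrenheit: 489.1556 × 1.8 + 32 = 912.48°F.

912.48°F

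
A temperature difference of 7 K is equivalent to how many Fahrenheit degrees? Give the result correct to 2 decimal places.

12.60°F

An interval of 1 K corresponds to 1.8°F.
7 × 1.8 = 12.60.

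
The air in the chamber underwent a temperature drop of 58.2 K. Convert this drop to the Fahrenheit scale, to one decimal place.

104.8°F

For a temperature interval the offset drops out; only the factor 1.8 applies.
58.2 × 1.8 = 104.8.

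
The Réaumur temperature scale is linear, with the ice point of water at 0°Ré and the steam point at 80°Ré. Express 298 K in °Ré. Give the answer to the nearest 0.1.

First in Celsius: 298 - 273.15 = 24.8500°C.
Linearly onto the Réaumur scale: 0 + (24.8500 / 100) × (80 - 0) = 19.9°Ré.

19.9°Ré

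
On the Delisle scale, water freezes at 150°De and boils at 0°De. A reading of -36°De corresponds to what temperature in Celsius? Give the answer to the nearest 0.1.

Linear interpolation between the fixed points: C = (-36 - 150) × 100 / (0 - 150) = 124.0000°C.

124.0°C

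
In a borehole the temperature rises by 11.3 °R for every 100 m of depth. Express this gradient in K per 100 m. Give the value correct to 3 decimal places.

The quantity depends on a temperature interval, so only the ratio of degree sizes applies; the offset between the scales is irrelevant.
A change of 1°R is a change of 5/9 K, so 11.3 × 5/9 = 6.278.

6.278 K/100 m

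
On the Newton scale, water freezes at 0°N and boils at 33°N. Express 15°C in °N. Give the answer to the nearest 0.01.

Linearly onto the Newton scale: 0 + (15.0000 / 100) × (33 - 0) = 4.95°N.

4.95°N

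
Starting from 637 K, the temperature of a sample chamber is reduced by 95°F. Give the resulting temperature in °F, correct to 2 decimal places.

591.93°F

Initial temperature in Celsius: 637 - 273.15 = 363.8500°C.
The 95°F change is an interval, so only the factor 5/9 applies: -95 × 5/9 = -52.7778°C.
Final Celsius temperature: 363.8500 - 52.7778 = 311.0722°C.
In Fahrenheit: 311.0722 × 1.8 + 32 = 591.93°F.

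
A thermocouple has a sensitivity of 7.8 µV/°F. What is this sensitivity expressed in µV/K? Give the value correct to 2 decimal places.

14.04 µV/K

The quantity depends on a temperature interval, so only the ratio of degree sizes applies; the offset between the scales is irrelevant.
A change of 1 K is a change of 1.8°F, so per K the value is 7.8 × 1.8 = 14.04.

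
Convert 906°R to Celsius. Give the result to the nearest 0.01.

In Celsius: (906 - 491.67) × 5/9 = 230.1833°C.

230.18°C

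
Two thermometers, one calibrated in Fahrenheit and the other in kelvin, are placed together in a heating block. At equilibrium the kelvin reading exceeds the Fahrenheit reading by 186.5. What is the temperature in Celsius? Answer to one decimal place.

Let x be the Fahrenheit reading; then the kelvin reading is 5/9·x + 255.372.
(5/9·x + 255.372) - x = 186.5  ⇒  (-4/9)·x = -68.8722  ⇒  x = 154.9625°F.
In Celsius: (154.9625 - 32) × 5/9 = 68.3°C.

68.3°C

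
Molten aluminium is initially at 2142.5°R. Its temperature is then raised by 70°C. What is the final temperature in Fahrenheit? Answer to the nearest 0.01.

Initial temperature in Celsius: (2142.5 - 491.67) × 5/9 = 917.1278°C.
Final Celsius temperature: 917.1278 + 70.0000 = 987.1278°C.
In Fahrenheit: 987.1278 × 1.8 + 32 = 1808.83°F.

1808.83°F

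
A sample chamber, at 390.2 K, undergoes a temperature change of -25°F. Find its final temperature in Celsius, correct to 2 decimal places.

103.16°C

Initial temperature in Celsius: 390.2 - 273.15 = 117.0500°C.
The 25°F change is an interval, so only the factor 5/9 applies: -25 × 5/9 = -13.8889°C.
Final Celsius temperature: 117.0500 - 13.8889 = 103.1611°C.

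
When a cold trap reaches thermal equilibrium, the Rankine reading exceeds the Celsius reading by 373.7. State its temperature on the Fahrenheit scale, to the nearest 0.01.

Let x be the Celsius reading; then the Rankine reading is 1.8·x + 491.67.
(1.8·x + 491.67) - x = 373.7  ⇒  (0.8)·x = -117.97  ⇒  x = -147.4625°C.
In Fahrenheit: -147.4625 × 1.8 + 32 = -233.43°F.

-233.43°F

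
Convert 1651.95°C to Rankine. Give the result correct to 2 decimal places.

In Rankine: 1651.9500 × 1.8 + 491.67 = 3465.18°R.

3465.18°R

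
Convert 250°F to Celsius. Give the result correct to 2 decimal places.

In Celsius: (250 - 32) × 5/9 = 121.1111°C.

121.11°C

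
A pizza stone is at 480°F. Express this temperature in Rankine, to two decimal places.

In Celsius: (480 - 32) × 5/9 = 248.8889°C.
In Rankine: 248.8889 × 1.8 + 491.67 = 939.67°R.

939.67°R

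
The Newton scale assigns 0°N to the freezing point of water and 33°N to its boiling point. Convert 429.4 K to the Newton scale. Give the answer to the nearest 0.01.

51.56°N

First in Celsius: 429.4 - 273.15 = 156.2500°C.
Linearly onto the Newton scale: 0 + (156.2500 / 100) × (33 - 0) = 51.56°N.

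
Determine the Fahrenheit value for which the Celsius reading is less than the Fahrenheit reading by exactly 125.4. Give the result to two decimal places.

Let F be the Fahrenheit reading. The Celsius reading is C = 5/9·F - 17.7778.
Require C - F = -125.4: (-4/9)·F - 17.7778 = -125.4.
F = (-125.4 + 17.7778) / (-4/9) = 242.15.

242.15°F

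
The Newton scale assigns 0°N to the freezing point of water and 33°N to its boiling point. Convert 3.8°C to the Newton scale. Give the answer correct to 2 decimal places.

Linearly onto the Newton scale: 0 + (3.8000 / 100) × (33 - 0) = 1.25°N.

1.25°N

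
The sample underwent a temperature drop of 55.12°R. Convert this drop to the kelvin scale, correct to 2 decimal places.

Only the scale ratio 5/9 matters for a change in temperature.
55.12 × 5/9 = 30.62.

30.62 K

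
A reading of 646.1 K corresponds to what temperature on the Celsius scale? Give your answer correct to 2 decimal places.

372.95°C

In Celsius: 646.1 - 273.15 = 372.9500°C.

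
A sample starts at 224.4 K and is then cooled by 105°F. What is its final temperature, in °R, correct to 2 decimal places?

298.92°R

Initial temperature in Celsius: 224.4 - 273.15 = -48.7500°C.
The 105°F change is an interval, so only the factor 5/9 applies: -105 × 5/9 = -58.3333°C.
Final Celsius temperature: -48.7500 - 58.3333 = -107.0833°C.
In Rankine: -107.0833 × 1.8 + 491.67 = 298.92°R.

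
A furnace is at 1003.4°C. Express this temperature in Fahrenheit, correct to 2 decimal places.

1838.12°F

In Fahrenheit: 1003.4000 × 1.8 + 32 = 1838.12°F.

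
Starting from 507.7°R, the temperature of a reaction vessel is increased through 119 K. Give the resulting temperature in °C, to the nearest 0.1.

127.9°C

Initial temperature in Celsius: (507.7 - 491.67) × 5/9 = 8.9056°C.
The 119 K change is an interval; Kelvin and Celsius degrees are the same size, so ΔC = +119°C.
Final Celsius temperature: 8.9056 + 119.0000 = 127.9056°C.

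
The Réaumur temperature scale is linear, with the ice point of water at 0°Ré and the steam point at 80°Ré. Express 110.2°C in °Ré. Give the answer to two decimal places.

Linearly onto the Réaumur scale: 0 + (110.2000 / 100) × (80 - 0) = 88.16°Ré.

88.16°Ré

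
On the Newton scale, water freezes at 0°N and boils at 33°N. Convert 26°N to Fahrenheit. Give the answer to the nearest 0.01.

Linear interpolation between the fixed points: C = (26 - 0) × 100 / (33 - 0) = 78.7879°C.
Then 78.7879 × 1.8 + 32 = 173.82°F.

173.82°F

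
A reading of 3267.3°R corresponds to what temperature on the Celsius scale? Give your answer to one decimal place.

In Celsius: (3267.3 - 491.67) × 5/9 = 1542.0167°C.

1542.0°C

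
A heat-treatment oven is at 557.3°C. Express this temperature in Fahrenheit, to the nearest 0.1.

In Fahrenheit: 557.3000 × 1.8 + 32 = 1035.1°F.

1035.1°F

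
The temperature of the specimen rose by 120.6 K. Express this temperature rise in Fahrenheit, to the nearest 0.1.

Only the scale ratio 1.8 matters for a change in temperature.
120.6 × 1.8 = 217.1.

217.1°F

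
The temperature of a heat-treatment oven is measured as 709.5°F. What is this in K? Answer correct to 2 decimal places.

649.54 K

In Celsius: (709.5 - 32) × 5/9 = 376.3889°C.
In kelvin: 376.3889 + 273.15 = 649.54 K.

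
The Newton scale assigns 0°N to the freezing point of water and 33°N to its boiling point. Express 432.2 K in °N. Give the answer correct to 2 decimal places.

52.49°N

First in Celsius: 432.2 - 273.15 = 159.0500°C.
Linearly onto the Newton scale: 0 + (159.0500 / 100) × (33 - 0) = 52.49°N.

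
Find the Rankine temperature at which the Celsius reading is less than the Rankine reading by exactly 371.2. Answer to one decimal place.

220.6°R

Let R be the Rankine reading. The Celsius reading is C = 5/9·R - 273.15.
Require C - R = -371.2: (-4/9)·R - 273.15 = -371.2.
R = (-371.2 + 273.15) / (-4/9) = 220.6.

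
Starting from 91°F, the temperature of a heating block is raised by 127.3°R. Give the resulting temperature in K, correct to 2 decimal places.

Initial temperature in Celsius: (91 - 32) × 5/9 = 32.7778°C.
The 127.3°R change is an interval, so only the factor 5/9 applies: +127.3 × 5/9 = +70.7222°C.
Final Celsius temperature: 32.7778 + 70.7222 = 103.5000°C.
In kelvin: 103.5000 + 273.15 = 376.65 K.

376.65 K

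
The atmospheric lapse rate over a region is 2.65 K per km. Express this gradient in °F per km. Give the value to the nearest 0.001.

Since only a temperature interval is involved, the additive offset between the scales drops out.
A change of 1 K is a change of 1.8°F, so 2.65 × 1.8 = 4.770.

4.770 °F/km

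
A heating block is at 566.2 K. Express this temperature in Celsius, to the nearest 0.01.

In Celsius: 566.2 - 273.15 = 293.0500°C.

293.05°C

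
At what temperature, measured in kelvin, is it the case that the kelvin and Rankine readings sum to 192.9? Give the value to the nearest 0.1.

Let K be the kelvin reading. The Rankine reading is R = 1.8·K.
Require K + R = 192.9: (2.8)·K = 192.9.
K = (192.9) / (2.8) = 68.9.

68.9 K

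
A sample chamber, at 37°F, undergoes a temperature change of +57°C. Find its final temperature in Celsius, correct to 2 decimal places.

Initial temperature in Celsius: (37 - 32) × 5/9 = 2.7778°C.
Final Celsius temperature: 2.7778 + 57.0000 = 59.7778°C.

59.78°C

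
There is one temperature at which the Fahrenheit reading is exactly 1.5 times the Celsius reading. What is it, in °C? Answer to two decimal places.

-106.67°C

Let C be the Celsius reading. The Fahrenheit reading is F = 1.8·C + 32.
Require F = 1.5·C: 1.8·C + 32 = 1.5·C.
(0.3)·C = -32  ⇒  C = -106.67.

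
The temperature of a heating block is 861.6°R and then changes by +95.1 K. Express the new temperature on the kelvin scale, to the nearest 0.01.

573.77 K

Initial temperature in Celsius: (861.6 - 491.67) × 5/9 = 205.5167°C.
The 95.1 K change is an interval; Kelvin and Celsius degrees are the same size, so ΔC = +95.1°C.
Final Celsius temperature: 205.5167 + 95.1000 = 300.6167°C.
In kelvin: 300.6167 + 273.15 = 573.77 K.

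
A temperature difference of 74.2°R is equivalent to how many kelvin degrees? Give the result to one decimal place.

41.2 K

Only the scale ratio 5/9 matters for a change in temperature.
74.2 × 5/9 = 41.2.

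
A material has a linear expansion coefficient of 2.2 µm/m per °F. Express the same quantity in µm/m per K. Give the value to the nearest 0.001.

3.960 µm/m per K

Since only a temperature interval is involved, the additive offset between the scales drops out.
A change of 1 K is a change of 1.8°F, so per K the value is 2.2 × 1.8 = 3.960.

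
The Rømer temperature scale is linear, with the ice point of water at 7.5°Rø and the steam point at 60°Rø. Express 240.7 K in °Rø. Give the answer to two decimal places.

-9.54°Rø

First in Celsius: 240.7 - 273.15 = -32.4500°C.
Linearly onto the Rømer scale: 7.5 + (-32.4500 / 100) × (60 - 7.5) = -9.54°Rø.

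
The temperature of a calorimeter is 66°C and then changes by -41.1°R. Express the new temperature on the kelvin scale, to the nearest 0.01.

316.32 K

The 41.1°R change is an interval, so only the factor 5/9 applies: -41.1 × 5/9 = -22.8333°C.
Final Celsius temperature: 66.0000 - 22.8333 = 43.1667°C.
In kelvin: 43.1667 + 273.15 = 316.32 K.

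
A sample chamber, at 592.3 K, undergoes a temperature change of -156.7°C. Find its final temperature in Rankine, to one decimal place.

Initial temperature in Celsius: 592.3 - 273.15 = 319.1500°C.
Final Celsius temperature: 319.1500 - 156.7000 = 162.4500°C.
In Rankine: 162.4500 × 1.8 + 491.67 = 784.1°R.

784.1°R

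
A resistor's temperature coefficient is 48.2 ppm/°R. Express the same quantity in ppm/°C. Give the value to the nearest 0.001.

86.760 ppm/°C

The quantity depends on a temperature interval, so only the ratio of degree sizes applies; the offset between the scales is irrelevant.
A change of 1°C is a change of 1.8°R, so per °C the value is 48.2 × 1.8 = 86.760.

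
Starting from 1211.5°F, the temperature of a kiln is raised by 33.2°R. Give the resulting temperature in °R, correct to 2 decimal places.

Initial temperature in Celsius: (1211.5 - 32) × 5/9 = 655.2778°C.
The 33.2°R change is an interval, so only the factor 5/9 applies: +33.2 × 5/9 = +18.4444°C.
Final Celsius temperature: 655.2778 + 18.4444 = 673.7222°C.
In Rankine: 673.7222 × 1.8 + 491.67 = 1704.37°R.

1704.37°R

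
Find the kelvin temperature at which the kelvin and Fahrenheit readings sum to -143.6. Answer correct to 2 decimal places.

Let K be the kelvin reading. The Fahrenheit reading is F = 1.8·K - 459.67.
Require K + F = -143.6: (2.8)·K - 459.67 = -143.6.
K = (-143.6 + 459.67) / (2.8) = 112.88.

112.88 K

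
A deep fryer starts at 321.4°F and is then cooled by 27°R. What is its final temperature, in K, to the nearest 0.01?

418.93 K

Initial temperature in Celsius: (321.4 - 32) × 5/9 = 160.7778°C.
The 27°R change is an interval, so only the factor 5/9 applies: -27 × 5/9 = -15.0000°C.
Final Celsius temperature: 160.7778 - 15.0000 = 145.7778°C.
In kelvin: 145.7778 + 273.15 = 418.93 K.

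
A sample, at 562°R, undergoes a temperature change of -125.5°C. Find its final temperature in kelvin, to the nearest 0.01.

Initial temperature in Celsius: (562 - 491.67) × 5/9 = 39.0722°C.
Final Celsius temperature: 39.0722 - 125.5000 = -86.4278°C.
In kelvin: -86.4278 + 273.15 = 186.72 K.

186.72 K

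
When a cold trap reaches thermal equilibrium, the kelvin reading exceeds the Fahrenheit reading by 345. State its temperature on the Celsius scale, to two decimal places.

-129.81°C

Let x be the kelvin reading; then the Fahrenheit reading is 1.8·x - 459.67.
(1.8·x - 459.67) - x = -345  ⇒  (0.8)·x = 114.67  ⇒  x = 143.3375 K.
In Celsius: 143.3375 - 273.15 = -129.81°C.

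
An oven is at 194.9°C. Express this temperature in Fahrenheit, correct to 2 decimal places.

382.82°F

In Fahrenheit: 194.9000 × 1.8 + 32 = 382.82°F.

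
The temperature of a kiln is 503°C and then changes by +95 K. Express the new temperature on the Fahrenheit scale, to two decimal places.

1108.40°F

The 95 K change is an interval; Kelvin and Celsius degrees are the same size, so ΔC = +95°C.
Final Celsius temperature: 503.0000 + 95.0000 = 598.0000°C.
In Fahrenheit: 598.0000 × 1.8 + 32 = 1108.40°F.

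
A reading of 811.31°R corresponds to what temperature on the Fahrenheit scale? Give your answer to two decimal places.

351.64°F

In Celsius: (811.31 - 491.67) × 5/9 = 177.5778°C.
In Fahrenheit: 177.5778 × 1.8 + 32 = 351.64°F.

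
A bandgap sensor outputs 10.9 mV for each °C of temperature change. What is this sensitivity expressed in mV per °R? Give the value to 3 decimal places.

6.056 mV per °R

Since only a temperature interval is involved, the additive offset between the scales drops out.
A change of 1°R is a change of 5/9°C, so per °R the value is 10.9 × 5/9 = 6.056.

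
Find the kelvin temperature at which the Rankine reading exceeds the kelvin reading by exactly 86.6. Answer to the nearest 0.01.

108.25 K

Let K be the kelvin reading. The Rankine reading is R = 1.8·K.
Require R - K = 86.6: (0.8)·K = 86.6.
K = (86.6) / (0.8) = 108.25.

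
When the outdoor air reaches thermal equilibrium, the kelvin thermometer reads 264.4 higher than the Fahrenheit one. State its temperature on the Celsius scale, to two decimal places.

-29.06°C

Let x be the Fahrenheit reading; then the kelvin reading is 5/9·x + 255.372.
(5/9·x + 255.372) - x = 264.4  ⇒  (-4/9)·x = 9.02778  ⇒  x = -20.3125°F.
In Celsius: (-20.3125 - 32) × 5/9 = -29.06°C.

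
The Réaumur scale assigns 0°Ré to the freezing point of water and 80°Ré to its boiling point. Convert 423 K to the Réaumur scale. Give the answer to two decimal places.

119.88°Ré

First in Celsius: 423 - 273.15 = 149.8500°C.
Linearly onto the Réaumur scale: 0 + (149.8500 / 100) × (80 - 0) = 119.88°Ré.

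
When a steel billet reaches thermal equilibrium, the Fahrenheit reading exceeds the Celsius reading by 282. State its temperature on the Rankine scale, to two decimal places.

1054.17°R

Let x be the Celsius reading; then the Fahrenheit reading is 1.8·x + 32.
(1.8·x + 32) - x = 282  ⇒  (0.8)·x = 250  ⇒  x = 312.5000°C.
In Rankine: 312.5000 × 1.8 + 491.67 = 1054.17°R.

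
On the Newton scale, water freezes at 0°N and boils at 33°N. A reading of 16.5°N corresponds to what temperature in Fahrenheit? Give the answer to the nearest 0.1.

122.0°F

Linear interpolation between the fixed points: C = (16.5 - 0) × 100 / (33 - 0) = 50.0000°C.
Then 50.0000 × 1.8 + 32 = 122.0°F.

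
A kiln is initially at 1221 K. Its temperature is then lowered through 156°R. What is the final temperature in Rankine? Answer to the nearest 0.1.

2041.8°R

Initial temperature in Celsius: 1221 - 273.15 = 947.8500°C.
The 156°R change is an interval, so only the factor 5/9 applies: -156 × 5/9 = -86.6667°C.
Final Celsius temperature: 947.8500 - 86.6667 = 861.1833°C.
In Rankine: 861.1833 × 1.8 + 491.67 = 2041.8°R.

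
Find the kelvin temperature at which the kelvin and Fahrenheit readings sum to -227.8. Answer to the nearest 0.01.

Let K be the kelvin reading. The Fahrenheit reading is F = 1.8·K - 459.67.
Require K + F = -227.8: (2.8)·K - 459.67 = -227.8.
K = (-227.8 + 459.67) / (2.8) = 82.81.

82.81 K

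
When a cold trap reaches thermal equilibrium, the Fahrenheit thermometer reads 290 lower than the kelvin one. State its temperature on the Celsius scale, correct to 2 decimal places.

-61.06°C

Let x be the kelvin reading; then the Fahrenheit reading is 1.8·x - 459.67.
(1.8·x - 459.67) - x = -290  ⇒  (0.8)·x = 169.67  ⇒  x = 212.0875 K.
In Celsius: 212.0875 - 273.15 = -61.06°C.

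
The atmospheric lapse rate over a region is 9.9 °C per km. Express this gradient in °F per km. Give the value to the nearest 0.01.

Since only a temperature interval is involved, the additive offset between the scales drops out.
A change of 1°C is a change of 1.8°F, so 9.9 × 1.8 = 17.82.

17.82 °F/km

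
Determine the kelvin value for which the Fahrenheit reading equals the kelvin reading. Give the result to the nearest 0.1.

Let K be the kelvin reading. The Fahrenheit reading is F = 1.8·K - 459.67.
Set F = K: 1.8·K - 459.67 = K.
(0.8)·K = 459.67  ⇒  K = 574.6.

574.6 K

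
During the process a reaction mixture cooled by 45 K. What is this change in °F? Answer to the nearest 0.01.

For a temperature interval the offset drops out; only the factor 1.8 applies.
45 × 1.8 = 81.00.

81.00°F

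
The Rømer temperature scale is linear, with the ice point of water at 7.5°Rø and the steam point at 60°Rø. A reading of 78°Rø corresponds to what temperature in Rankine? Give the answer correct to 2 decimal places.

733.38°R

Linear interpolation between the fixed points: C = (78 - 7.5) × 100 / (60 - 7.5) = 134.2857°C.
Then 134.2857 × 1.8 + 491.67 = 733.38°R.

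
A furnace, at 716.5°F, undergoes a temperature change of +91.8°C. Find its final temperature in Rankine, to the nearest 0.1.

1341.4°R

Initial temperature in Celsius: (716.5 - 32) × 5/9 = 380.2778°C.
Final Celsius temperature: 380.2778 + 91.8000 = 472.0778°C.
In Rankine: 472.0778 × 1.8 + 491.67 = 1341.4°R.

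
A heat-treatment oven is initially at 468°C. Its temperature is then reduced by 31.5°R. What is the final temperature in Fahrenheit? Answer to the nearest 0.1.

842.9°F

The 31.5°R change is an interval, so only the factor 5/9 applies: -31.5 × 5/9 = -17.5000°C.
Final Celsius temperature: 468.0000 - 17.5000 = 450.5000°C.
In Fahrenheit: 450.5000 × 1.8 + 32 = 842.9°F.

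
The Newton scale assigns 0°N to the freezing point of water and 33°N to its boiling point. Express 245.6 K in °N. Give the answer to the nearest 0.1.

-9.1°N

First in Celsius: 245.6 - 273.15 = -27.5500°C.
Linearly onto the Newton scale: 0 + (-27.5500 / 100) × (33 - 0) = -9.1°N.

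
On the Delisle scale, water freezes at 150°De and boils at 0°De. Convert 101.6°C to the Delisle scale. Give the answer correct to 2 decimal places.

Linearly onto the Delisle scale: 150 + (101.6000 / 100) × (0 - 150) = -2.40°De.

-2.40°De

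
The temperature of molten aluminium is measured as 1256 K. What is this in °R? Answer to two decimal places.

In Celsius: 1256 - 273.15 = 982.8500°C.
In Rankine: 982.8500 × 1.8 + 491.67 = 2260.80°R.

2260.80°R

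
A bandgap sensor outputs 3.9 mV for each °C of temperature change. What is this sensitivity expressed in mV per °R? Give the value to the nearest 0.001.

2.167 mV per °R

Since only a temperature interval is involved, the additive offset between the scales drops out.
A change of 1°R is a change of 5/9°C, so per °R the value is 3.9 × 5/9 = 2.167.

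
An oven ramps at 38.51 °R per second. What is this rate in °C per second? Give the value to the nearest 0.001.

21.394 °C/second

Since only a temperature interval is involved, the additive offset between the scales drops out.
A change of 1°R is a change of 5/9°C, so 38.51 × 5/9 = 21.394.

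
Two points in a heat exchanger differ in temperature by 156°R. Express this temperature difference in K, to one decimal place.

For a temperature interval the offset drops out; only the factor 5/9 applies.
156 × 5/9 = 86.7.

86.7 K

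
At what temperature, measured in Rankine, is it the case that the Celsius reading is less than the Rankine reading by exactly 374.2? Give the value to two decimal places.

227.36°R

Let R be the Rankine reading. The Celsius reading is C = 5/9·R - 273.15.
Require C - R = -374.2: (-4/9)·R - 273.15 = -374.2.
R = (-374.2 + 273.15) / (-4/9) = 227.36.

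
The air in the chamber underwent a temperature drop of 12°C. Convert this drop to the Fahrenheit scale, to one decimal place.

21.6°F

For a temperature interval the offset drops out; only the factor 1.8 applies.
12 × 1.8 = 21.6.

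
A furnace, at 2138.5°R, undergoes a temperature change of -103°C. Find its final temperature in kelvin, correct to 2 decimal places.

Initial temperature in Celsius: (2138.5 - 491.67) × 5/9 = 914.9056°C.
Final Celsius temperature: 914.9056 - 103.0000 = 811.9056°C.
In kelvin: 811.9056 + 273.15 = 1085.06 K.

1085.06 K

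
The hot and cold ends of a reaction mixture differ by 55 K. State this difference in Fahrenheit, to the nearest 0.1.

99.0°F

For a temperature interval the offset drops out; only the factor 1.8 applies.
55 × 1.8 = 99.0.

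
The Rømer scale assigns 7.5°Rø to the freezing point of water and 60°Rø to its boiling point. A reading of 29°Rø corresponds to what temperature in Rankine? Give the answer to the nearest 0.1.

Linear interpolation between the fixed points: C = (29 - 7.5) × 100 / (60 - 7.5) = 40.9524°C.
Then 40.9524 × 1.8 + 491.67 = 565.4°R.

565.4°R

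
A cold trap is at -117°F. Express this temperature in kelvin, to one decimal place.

In Celsius: (-117 - 32) × 5/9 = -82.7778°C.
In kelvin: -82.7778 + 273.15 = 190.4 K.

190.4 K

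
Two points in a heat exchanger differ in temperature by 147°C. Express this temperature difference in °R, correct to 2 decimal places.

264.60°R

For a temperature interval the offset drops out; only the factor 1.8 applies.
147 × 1.8 = 264.60.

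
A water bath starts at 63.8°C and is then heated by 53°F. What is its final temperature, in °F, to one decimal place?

The 53°F change is an interval, so only the factor 5/9 applies: +53 × 5/9 = +29.4444°C.
Final Celsius temperature: 63.8000 + 29.4444 = 93.2444°C.
In Fahrenheit: 93.2444 × 1.8 + 32 = 199.8°F.

199.8°F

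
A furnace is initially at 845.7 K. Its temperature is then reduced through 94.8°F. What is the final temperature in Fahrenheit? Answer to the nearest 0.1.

Initial temperature in Celsius: 845.7 - 273.15 = 572.5500°C.
The 94.8°F change is an interval, so only the factor 5/9 applies: -94.8 × 5/9 = -52.6667°C.
Final Celsius temperature: 572.5500 - 52.6667 = 519.8833°C.
In Fahrenheit: 519.8833 × 1.8 + 32 = 967.8°F.

967.8°F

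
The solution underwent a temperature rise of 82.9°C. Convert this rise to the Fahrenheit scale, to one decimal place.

149.2°F

For a temperature interval the offset drops out; only the factor 1.8 applies.
82.9 × 1.8 = 149.2.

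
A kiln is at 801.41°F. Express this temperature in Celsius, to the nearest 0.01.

427.45°C

In Celsius: (801.41 - 32) × 5/9 = 427.4500°C.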